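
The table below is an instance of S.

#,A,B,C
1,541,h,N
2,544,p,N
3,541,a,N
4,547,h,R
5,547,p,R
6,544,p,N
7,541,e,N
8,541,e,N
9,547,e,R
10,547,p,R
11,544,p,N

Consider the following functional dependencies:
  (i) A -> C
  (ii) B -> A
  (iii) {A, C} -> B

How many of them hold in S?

1

(i) A -> C: every LHS value maps to a single RHS value — holds.
(ii) B -> A: B=h: rows 1, 4 → A takes values {541, 547} — violation; B=p: rows 2, 5, 6, 10, 11 → A takes values {544, 547} — violation; B=e: rows 7, 8, 9 → A takes values {541, 547} — violation — fails.
(iii) {A, C} -> B: (A=541, C=N): rows 1, 3, 7, 8 → B takes values {h, a, e} — violation; (A=547, C=R): rows 4, 5, 9, 10 → B takes values {h, p, e} — violation — fails.
1 of the 3 dependencies holds.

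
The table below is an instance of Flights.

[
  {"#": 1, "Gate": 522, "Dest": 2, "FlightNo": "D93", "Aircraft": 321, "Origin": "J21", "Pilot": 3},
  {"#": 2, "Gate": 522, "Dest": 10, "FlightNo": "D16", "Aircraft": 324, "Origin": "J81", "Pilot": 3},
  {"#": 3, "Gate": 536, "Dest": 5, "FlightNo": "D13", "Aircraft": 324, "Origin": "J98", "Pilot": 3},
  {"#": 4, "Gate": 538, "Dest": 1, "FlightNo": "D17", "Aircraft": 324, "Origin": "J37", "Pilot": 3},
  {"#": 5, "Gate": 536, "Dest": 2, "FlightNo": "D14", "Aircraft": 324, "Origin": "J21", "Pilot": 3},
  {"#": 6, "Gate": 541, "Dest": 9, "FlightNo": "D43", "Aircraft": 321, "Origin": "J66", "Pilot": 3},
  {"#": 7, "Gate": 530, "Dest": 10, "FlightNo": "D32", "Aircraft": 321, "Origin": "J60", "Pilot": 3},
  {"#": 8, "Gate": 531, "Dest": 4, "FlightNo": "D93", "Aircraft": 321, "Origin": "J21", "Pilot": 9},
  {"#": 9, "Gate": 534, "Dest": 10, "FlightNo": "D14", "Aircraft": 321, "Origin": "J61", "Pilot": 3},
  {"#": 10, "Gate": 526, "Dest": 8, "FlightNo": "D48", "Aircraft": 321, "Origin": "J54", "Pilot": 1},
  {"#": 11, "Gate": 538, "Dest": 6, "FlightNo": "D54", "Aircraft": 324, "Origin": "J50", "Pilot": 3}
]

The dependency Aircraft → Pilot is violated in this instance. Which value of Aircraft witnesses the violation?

321

Aircraft=321: rows 1, 6, 7, 8, 9, 10 → Pilot takes values {3, 9, 1} — violation
Aircraft=324: rows 2, 3, 4, 5, 11 → Pilot = 3, 3, 3, 3, 3 ✓
The only Aircraft value with inconsistent Pilot is Aircraft=321.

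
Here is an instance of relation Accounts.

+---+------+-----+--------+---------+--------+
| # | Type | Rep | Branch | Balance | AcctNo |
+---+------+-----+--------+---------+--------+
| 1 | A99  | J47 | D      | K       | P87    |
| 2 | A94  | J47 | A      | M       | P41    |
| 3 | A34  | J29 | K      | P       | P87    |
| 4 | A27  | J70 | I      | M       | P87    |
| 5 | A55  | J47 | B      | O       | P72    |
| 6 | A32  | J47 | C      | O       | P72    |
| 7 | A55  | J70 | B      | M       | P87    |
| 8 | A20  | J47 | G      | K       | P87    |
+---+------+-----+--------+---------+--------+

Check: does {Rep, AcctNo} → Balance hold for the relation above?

(Rep=J47, AcctNo=P87): rows 1, 8 → Balance = K, K ✓
(Rep=J47, AcctNo=P41): row 2 → Balance = M ✓
(Rep=J29, AcctNo=P87): row 3 → Balance = P ✓
(Rep=J70, AcctNo=P87): rows 4, 7 → Balance = M, M ✓
(Rep=J47, AcctNo=P72): rows 5, 6 → Balance = O, O ✓
Every {Rep, AcctNo} value is associated with a single Balance value, so {Rep, AcctNo} → Balance holds.

Yes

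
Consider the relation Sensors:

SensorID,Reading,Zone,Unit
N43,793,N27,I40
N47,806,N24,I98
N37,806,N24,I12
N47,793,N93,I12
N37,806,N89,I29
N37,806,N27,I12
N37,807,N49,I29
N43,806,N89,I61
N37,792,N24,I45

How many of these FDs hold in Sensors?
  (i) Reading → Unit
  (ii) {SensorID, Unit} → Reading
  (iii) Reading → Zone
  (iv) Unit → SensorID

(i) Reading → Unit: Reading=793: 2 rows → Unit takes values {I40, I12} — violation; Reading=806: 5 rows → Unit takes values {I98, I12, I29, I61} — violation — fails.
(ii) {SensorID, Unit} → Reading: (SensorID=N37, Unit=I29): 2 rows → Reading takes values {806, 807} — violation — fails.
(iii) Reading → Zone: Reading=793: 2 rows → Zone takes values {N27, N93} — violation; Reading=806: 5 rows → Zone takes values {N24, N89, N27} — violation — fails.
(iv) Unit → SensorID: Unit=I12: 3 rows → SensorID takes values {N37, N47} — violation — fails.
None of the 4 dependencies hold.

0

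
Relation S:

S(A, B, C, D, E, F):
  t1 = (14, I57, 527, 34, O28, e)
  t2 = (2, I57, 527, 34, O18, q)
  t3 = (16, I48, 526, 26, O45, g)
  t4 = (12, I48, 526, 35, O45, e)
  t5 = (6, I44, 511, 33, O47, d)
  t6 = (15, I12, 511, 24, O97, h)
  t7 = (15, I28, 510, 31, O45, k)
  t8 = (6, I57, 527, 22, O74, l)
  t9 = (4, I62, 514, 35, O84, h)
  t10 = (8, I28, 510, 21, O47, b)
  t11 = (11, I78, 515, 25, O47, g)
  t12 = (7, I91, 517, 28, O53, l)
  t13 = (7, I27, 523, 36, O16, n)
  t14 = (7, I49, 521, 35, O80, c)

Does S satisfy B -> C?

B=I57: rows 1, 2, 8 → C = 527, 527, 527 ✓
B=I48: rows 3, 4 → C = 526, 526 ✓
B=I44: row 5 → C = 511 ✓
B=I12: row 6 → C = 511 ✓
B=I28: rows 7, 10 → C = 510, 510 ✓
B=I62: row 9 → C = 514 ✓
B=I78: row 11 → C = 515 ✓
B=I91: row 12 → C = 517 ✓
B=I27: row 13 → C = 523 ✓
B=I49: row 14 → C = 521 ✓
Every B value is associated with a single C value, so B -> C holds.

Yes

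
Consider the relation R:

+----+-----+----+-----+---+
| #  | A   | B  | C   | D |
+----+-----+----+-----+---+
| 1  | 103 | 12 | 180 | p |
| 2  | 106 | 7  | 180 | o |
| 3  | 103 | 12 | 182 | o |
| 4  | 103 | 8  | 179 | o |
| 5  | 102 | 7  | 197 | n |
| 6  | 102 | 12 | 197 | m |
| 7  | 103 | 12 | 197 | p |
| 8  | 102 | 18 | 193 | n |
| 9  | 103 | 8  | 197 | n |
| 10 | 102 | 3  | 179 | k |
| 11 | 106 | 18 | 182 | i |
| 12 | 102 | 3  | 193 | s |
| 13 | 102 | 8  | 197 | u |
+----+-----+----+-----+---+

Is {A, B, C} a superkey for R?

Yes

All 13 rows have distinct {A, B, C} values, so {A, B, C} → (all attributes) holds and {A, B, C} is a superkey.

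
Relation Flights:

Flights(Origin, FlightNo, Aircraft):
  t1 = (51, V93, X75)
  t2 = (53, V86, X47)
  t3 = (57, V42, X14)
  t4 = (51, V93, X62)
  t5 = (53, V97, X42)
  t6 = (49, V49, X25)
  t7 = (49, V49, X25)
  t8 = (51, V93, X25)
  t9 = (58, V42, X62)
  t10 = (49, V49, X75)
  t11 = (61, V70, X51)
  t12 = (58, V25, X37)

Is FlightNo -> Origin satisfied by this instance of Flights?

No

FlightNo=V93: rows 1, 4, 8 → Origin = 51, 51, 51 ✓
FlightNo=V86: row 2 → Origin = 53 ✓
FlightNo=V42: rows 3, 9 → Origin takes values {57, 58} — violation
FlightNo=V97: row 5 → Origin = 53 ✓
FlightNo=V49: rows 6, 7, 10 → Origin = 49, 49, 49 ✓
FlightNo=V70: row 11 → Origin = 61 ✓
FlightNo=V25: row 12 → Origin = 58 ✓
Two rows agree on FlightNo but differ on Origin, so FlightNo -> Origin does not hold.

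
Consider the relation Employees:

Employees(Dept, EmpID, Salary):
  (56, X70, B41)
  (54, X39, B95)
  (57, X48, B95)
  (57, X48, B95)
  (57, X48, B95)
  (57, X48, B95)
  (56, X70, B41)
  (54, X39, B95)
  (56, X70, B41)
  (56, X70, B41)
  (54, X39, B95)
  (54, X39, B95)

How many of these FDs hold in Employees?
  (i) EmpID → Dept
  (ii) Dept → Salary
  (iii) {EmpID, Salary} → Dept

3

(i) EmpID → Dept: every LHS value maps to a single RHS value — holds.
(ii) Dept → Salary: every LHS value maps to a single RHS value — holds.
(iii) {EmpID, Salary} → Dept: every LHS value maps to a single RHS value — holds.
3 of the 3 dependencies hold.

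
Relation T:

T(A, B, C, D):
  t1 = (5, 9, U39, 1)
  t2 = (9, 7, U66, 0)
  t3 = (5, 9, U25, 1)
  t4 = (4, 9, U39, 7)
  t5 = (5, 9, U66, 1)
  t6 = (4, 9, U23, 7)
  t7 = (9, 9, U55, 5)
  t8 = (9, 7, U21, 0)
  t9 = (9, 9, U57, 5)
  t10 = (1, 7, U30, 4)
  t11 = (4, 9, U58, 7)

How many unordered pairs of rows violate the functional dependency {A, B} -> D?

(A=5, B=9): all 3 rows agree on D — 0 pairs.
(A=9, B=7): all 2 rows agree on D — 0 pairs.
(A=4, B=9): all 3 rows agree on D — 0 pairs.
(A=9, B=9): all 2 rows agree on D — 0 pairs.

0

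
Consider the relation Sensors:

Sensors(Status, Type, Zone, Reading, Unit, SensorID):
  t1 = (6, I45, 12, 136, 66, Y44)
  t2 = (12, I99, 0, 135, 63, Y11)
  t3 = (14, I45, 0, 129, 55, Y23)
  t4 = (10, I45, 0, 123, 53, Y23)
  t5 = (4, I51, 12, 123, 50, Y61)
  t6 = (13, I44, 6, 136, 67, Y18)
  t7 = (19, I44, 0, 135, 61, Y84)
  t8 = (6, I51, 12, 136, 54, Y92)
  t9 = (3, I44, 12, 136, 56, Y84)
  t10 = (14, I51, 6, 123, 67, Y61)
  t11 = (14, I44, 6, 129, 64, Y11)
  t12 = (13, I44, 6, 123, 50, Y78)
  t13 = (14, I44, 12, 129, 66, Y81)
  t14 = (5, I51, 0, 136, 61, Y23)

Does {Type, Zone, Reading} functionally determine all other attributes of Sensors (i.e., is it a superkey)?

All 14 rows have distinct {Type, Zone, Reading} values, so {Type, Zone, Reading} → (all attributes) holds and {Type, Zone, Reading} is a superkey.

Yes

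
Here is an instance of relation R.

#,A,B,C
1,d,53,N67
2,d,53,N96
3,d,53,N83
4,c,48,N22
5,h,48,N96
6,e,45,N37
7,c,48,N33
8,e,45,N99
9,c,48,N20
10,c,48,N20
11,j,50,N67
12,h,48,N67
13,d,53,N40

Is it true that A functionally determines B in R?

Yes

A=d: rows 1, 2, 3, 13 → B = 53, 53, 53, 53 ✓
A=c: rows 4, 7, 9, 10 → B = 48, 48, 48, 48 ✓
A=h: rows 5, 12 → B = 48, 48 ✓
A=e: rows 6, 8 → B = 45, 45 ✓
A=j: row 11 → B = 50 ✓
Every A value is associated with a single B value, so A -> B holds.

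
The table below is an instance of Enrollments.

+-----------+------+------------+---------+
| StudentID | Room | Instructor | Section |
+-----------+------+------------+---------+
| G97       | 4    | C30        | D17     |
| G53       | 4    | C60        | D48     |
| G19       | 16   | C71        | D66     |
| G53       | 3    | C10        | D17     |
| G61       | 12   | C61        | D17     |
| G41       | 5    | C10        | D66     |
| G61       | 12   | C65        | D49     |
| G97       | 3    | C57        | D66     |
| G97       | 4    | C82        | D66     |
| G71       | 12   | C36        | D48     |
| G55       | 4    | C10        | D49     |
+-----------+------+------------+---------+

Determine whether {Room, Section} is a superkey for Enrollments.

Yes

All 11 rows have distinct {Room, Section} values, so {Room, Section} → (all attributes) holds and {Room, Section} is a superkey.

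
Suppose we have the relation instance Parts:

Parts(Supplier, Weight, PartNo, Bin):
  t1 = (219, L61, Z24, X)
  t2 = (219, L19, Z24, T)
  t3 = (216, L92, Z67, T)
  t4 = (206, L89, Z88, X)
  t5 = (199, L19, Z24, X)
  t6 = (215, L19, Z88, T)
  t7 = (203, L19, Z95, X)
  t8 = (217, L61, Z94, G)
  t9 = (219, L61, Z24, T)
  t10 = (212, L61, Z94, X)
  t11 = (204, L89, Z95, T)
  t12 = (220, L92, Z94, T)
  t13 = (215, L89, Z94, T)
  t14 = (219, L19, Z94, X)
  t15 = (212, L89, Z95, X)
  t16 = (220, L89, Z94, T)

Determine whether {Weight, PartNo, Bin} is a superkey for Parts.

Rows 13 and 16 have the same {Weight, PartNo, Bin} value (Weight=L89, PartNo=Z94, Bin=T) but are distinct tuples, so {Weight, PartNo, Bin} does not determine every attribute — not a superkey.

No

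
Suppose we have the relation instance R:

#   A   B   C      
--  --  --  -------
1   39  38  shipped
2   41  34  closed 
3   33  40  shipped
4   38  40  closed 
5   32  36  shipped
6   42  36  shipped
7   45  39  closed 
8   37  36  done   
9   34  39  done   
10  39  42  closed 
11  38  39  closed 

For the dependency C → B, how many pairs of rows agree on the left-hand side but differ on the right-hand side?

C=shipped: violating pairs (1,3), (1,5), (1,6), (3,5), (3,6) — 5 pairs.
C=closed: violating pairs (2,4), (2,7), (2,10), (2,11), (4,7), (4,10), (4,11), (7,10), (10,11) — 9 pairs.
C=done: violating pairs (8,9) — 1 pair.

15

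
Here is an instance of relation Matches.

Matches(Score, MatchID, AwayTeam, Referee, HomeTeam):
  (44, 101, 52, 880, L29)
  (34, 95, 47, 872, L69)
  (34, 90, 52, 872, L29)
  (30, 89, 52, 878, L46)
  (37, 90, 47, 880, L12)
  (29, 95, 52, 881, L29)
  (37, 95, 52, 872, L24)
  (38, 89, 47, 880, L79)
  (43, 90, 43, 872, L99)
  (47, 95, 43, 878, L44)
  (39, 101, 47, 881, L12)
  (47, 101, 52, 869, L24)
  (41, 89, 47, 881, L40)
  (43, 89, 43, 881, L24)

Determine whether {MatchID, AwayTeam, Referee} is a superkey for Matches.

All 14 rows have distinct {MatchID, AwayTeam, Referee} values, so {MatchID, AwayTeam, Referee} → (all attributes) holds and {MatchID, AwayTeam, Referee} is a superkey.

Yes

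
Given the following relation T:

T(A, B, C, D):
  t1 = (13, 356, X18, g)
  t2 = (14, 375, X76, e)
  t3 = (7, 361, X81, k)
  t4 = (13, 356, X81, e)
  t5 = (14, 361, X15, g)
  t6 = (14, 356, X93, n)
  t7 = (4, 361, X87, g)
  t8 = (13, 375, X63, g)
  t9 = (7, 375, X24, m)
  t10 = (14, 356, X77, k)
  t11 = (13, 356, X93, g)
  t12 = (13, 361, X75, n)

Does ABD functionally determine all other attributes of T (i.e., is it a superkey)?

Rows 1 and 11 have the same ABD value (A=13, B=356, D=g) but are distinct tuples, so ABD does not determine every attribute — not a superkey.

No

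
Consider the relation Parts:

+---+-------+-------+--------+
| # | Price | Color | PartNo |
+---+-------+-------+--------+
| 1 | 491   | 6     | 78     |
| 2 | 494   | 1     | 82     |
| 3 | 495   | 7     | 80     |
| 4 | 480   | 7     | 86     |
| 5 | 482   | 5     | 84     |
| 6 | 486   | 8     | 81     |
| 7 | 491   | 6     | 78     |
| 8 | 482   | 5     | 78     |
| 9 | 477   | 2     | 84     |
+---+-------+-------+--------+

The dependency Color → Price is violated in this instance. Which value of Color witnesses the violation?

7

Color=6: rows 1, 7 → Price = 491, 491 ✓
Color=1: row 2 → Price = 494 ✓
Color=7: rows 3, 4 → Price takes values {495, 480} — violation
Color=5: rows 5, 8 → Price = 482, 482 ✓
Color=8: row 6 → Price = 486 ✓
Color=2: row 9 → Price = 477 ✓
The only Color value with inconsistent Price is Color=7.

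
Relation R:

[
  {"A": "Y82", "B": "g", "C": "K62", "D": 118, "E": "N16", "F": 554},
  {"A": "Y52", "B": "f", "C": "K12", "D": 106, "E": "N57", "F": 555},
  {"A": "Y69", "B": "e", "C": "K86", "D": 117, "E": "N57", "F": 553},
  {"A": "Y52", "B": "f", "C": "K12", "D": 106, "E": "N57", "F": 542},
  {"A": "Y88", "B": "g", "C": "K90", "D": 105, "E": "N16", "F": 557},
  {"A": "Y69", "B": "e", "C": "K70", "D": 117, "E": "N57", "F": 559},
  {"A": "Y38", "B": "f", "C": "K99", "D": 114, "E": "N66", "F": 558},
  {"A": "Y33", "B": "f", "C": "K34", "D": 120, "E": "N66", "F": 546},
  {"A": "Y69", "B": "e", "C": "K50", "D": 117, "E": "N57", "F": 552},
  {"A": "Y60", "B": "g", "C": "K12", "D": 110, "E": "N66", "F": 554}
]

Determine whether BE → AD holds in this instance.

(B=g, E=N16): 2 rows → {A,D} takes values {(Y82, 118), (Y88, 105)} — violation
(B=f, E=N57): 2 rows → {A,D} = (Y52, 106), (Y52, 106) ✓
(B=e, E=N57): 3 rows → {A,D} = (Y69, 117), (Y69, 117), (Y69, 117) ✓
(B=f, E=N66): 2 rows → {A,D} takes values {(Y38, 114), (Y33, 120)} — violation
(B=g, E=N66): 1 row → {A,D} = (Y60, 110) ✓
Two rows agree on BE but differ on AD, so BE → AD does not hold.

No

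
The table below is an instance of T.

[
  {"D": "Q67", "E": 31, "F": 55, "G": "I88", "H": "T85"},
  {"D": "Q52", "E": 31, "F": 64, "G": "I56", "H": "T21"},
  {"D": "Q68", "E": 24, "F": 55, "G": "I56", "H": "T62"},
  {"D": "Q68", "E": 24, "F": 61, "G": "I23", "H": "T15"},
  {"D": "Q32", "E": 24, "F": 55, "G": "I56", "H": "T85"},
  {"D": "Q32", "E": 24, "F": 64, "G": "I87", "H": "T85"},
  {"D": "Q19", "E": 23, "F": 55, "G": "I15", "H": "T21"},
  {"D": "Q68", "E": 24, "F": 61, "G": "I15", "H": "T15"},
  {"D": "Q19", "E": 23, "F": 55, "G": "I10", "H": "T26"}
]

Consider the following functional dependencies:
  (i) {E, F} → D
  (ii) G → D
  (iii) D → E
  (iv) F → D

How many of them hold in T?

1

(i) {E, F} → D: (E=24, F=55): 2 rows → D takes values {Q68, Q32} — violation — fails.
(ii) G → D: G=I56: 3 rows → D takes values {Q52, Q68, Q32} — violation; G=I15: 2 rows → D takes values {Q19, Q68} — violation — fails.
(iii) D → E: every LHS value maps to a single RHS value — holds.
(iv) F → D: F=55: 5 rows → D takes values {Q67, Q68, Q32, Q19} — violation; F=64: 2 rows → D takes values {Q52, Q32} — violation — fails.
1 of the 4 dependencies holds.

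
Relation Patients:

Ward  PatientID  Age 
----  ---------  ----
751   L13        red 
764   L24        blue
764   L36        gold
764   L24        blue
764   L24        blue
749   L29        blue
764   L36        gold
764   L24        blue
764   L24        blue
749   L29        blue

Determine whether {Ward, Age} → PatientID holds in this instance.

(Ward=751, Age=red): 1 row → PatientID = L13 ✓
(Ward=764, Age=blue): 5 rows → PatientID = L24, L24, L24, L24, L24 ✓
(Ward=764, Age=gold): 2 rows → PatientID = L36, L36 ✓
(Ward=749, Age=blue): 2 rows → PatientID = L29, L29 ✓
Every {Ward, Age} value is associated with a single PatientID value, so {Ward, Age} → PatientID holds.

Yes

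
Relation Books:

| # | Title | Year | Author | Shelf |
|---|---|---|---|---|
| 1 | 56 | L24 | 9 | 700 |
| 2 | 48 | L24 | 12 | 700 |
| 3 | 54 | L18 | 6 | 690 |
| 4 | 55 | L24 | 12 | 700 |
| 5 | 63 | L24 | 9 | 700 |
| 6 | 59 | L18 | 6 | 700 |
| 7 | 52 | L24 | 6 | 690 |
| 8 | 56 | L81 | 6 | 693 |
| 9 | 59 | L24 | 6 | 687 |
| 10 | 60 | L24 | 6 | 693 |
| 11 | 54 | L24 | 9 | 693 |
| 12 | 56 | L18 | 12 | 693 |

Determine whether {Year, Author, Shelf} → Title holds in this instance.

No

(Year=L24, Author=9, Shelf=700): rows 1, 5 → Title takes values {56, 63} — violation
(Year=L24, Author=12, Shelf=700): rows 2, 4 → Title takes values {48, 55} — violation
(Year=L18, Author=6, Shelf=690): row 3 → Title = 54 ✓
(Year=L18, Author=6, Shelf=700): row 6 → Title = 59 ✓
(Year=L24, Author=6, Shelf=690): row 7 → Title = 52 ✓
(Year=L81, Author=6, Shelf=693): row 8 → Title = 56 ✓
(Year=L24, Author=6, Shelf=687): row 9 → Title = 59 ✓
(Year=L24, Author=6, Shelf=693): row 10 → Title = 60 ✓
(Year=L24, Author=9, Shelf=693): row 11 → Title = 54 ✓
(Year=L18, Author=12, Shelf=693): row 12 → Title = 56 ✓
Two rows agree on {Year, Author, Shelf} but differ on Title, so {Year, Author, Shelf} → Title does not hold.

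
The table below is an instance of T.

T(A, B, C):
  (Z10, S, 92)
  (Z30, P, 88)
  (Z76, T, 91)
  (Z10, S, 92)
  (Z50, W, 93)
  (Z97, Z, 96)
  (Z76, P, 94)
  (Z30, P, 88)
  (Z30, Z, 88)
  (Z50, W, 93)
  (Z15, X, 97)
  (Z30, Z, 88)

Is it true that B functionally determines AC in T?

No

B=S: 2 rows → {A,C} = (Z10, 92), (Z10, 92) ✓
B=P: 3 rows → {A,C} takes values {(Z30, 88), (Z76, 94)} — violation
B=T: 1 row → {A,C} = (Z76, 91) ✓
B=W: 2 rows → {A,C} = (Z50, 93), (Z50, 93) ✓
B=Z: 3 rows → {A,C} takes values {(Z97, 96), (Z30, 88)} — violation
B=X: 1 row → {A,C} = (Z15, 97) ✓
Two rows agree on B but differ on AC, so B -> AC does not hold.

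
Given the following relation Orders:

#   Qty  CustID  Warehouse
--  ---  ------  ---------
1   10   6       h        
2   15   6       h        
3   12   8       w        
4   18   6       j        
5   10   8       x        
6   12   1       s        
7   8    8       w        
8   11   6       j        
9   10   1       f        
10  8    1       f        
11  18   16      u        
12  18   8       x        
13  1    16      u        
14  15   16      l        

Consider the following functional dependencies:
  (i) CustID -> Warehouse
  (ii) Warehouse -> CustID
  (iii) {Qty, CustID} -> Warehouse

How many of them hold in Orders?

(i) CustID -> Warehouse: CustID=6: rows 1, 2, 4, 8 → Warehouse takes values {h, j} — violation; CustID=8: rows 3, 5, 7, 12 → Warehouse takes values {w, x} — violation; CustID=1: rows 6, 9, 10 → Warehouse takes values {s, f} — violation; CustID=16: rows 11, 13, 14 → Warehouse takes values {u, l} — violation — fails.
(ii) Warehouse -> CustID: every LHS value maps to a single RHS value — holds.
(iii) {Qty, CustID} -> Warehouse: every LHS value maps to a single RHS value — holds.
2 of the 3 dependencies hold.

2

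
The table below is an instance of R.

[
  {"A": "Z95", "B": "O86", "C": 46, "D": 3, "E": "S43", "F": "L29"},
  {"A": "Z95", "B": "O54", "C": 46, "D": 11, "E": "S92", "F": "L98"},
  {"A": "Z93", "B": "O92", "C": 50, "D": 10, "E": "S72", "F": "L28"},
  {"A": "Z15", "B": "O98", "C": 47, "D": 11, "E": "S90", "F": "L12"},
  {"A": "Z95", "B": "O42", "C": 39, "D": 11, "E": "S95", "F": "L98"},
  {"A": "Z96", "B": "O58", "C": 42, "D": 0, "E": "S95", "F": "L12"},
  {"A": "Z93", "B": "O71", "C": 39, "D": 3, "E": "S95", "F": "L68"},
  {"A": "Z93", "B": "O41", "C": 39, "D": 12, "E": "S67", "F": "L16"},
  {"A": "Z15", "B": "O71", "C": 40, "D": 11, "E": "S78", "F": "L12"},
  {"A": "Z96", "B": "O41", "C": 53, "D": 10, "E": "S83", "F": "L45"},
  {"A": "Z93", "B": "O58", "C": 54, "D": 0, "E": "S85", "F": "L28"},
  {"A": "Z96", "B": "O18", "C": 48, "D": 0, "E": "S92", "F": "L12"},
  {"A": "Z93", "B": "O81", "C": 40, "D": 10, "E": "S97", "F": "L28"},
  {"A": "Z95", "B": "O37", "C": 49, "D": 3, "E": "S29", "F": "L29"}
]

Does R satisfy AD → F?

Yes

(A=Z95, D=3): 2 rows → F = L29, L29 ✓
(A=Z95, D=11): 2 rows → F = L98, L98 ✓
(A=Z93, D=10): 2 rows → F = L28, L28 ✓
(A=Z15, D=11): 2 rows → F = L12, L12 ✓
(A=Z96, D=0): 2 rows → F = L12, L12 ✓
(A=Z93, D=3): 1 row → F = L68 ✓
(A=Z93, D=12): 1 row → F = L16 ✓
(A=Z96, D=10): 1 row → F = L45 ✓
(A=Z93, D=0): 1 row → F = L28 ✓
Every AD value is associated with a single F value, so AD → F holds.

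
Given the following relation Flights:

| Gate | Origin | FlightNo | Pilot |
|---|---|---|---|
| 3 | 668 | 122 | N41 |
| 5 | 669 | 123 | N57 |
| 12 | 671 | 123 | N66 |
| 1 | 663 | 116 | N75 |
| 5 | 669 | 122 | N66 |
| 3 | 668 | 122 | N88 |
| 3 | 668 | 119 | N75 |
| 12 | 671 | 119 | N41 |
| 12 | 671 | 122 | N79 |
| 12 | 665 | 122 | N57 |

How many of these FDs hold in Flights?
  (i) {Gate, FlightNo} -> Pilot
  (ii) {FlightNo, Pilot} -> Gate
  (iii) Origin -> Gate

2

(i) {Gate, FlightNo} -> Pilot: (Gate=3, FlightNo=122): 2 rows → Pilot takes values {N41, N88} — violation; (Gate=12, FlightNo=122): 2 rows → Pilot takes values {N79, N57} — violation — fails.
(ii) {FlightNo, Pilot} -> Gate: every LHS value maps to a single RHS value — holds.
(iii) Origin -> Gate: every LHS value maps to a single RHS value — holds.
2 of the 3 dependencies hold.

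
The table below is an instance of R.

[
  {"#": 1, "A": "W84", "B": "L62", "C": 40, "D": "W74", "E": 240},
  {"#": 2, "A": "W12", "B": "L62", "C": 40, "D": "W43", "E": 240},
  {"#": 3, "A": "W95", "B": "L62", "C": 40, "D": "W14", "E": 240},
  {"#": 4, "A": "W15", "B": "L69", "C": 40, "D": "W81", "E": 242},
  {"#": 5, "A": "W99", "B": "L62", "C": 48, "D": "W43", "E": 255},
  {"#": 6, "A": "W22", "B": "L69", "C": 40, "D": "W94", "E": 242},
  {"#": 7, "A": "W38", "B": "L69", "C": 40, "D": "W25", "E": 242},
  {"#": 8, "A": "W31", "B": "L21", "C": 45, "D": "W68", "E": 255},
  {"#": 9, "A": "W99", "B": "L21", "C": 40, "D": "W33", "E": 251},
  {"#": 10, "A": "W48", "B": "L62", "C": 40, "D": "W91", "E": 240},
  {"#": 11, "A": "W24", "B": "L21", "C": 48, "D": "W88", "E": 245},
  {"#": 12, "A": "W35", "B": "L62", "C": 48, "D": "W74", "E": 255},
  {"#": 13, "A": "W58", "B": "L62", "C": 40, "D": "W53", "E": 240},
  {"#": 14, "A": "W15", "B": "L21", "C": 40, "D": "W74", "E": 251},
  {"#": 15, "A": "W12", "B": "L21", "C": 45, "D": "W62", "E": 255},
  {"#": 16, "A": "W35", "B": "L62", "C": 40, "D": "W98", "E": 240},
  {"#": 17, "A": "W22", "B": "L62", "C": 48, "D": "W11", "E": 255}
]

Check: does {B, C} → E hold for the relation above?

Yes

(B=L62, C=40): rows 1, 2, 3, 10, 13, 16 → E = 240, 240, 240, 240, 240, 240 ✓
(B=L69, C=40): rows 4, 6, 7 → E = 242, 242, 242 ✓
(B=L62, C=48): rows 5, 12, 17 → E = 255, 255, 255 ✓
(B=L21, C=45): rows 8, 15 → E = 255, 255 ✓
(B=L21, C=40): rows 9, 14 → E = 251, 251 ✓
(B=L21, C=48): row 11 → E = 245 ✓
Every {B, C} value is associated with a single E value, so {B, C} → E holds.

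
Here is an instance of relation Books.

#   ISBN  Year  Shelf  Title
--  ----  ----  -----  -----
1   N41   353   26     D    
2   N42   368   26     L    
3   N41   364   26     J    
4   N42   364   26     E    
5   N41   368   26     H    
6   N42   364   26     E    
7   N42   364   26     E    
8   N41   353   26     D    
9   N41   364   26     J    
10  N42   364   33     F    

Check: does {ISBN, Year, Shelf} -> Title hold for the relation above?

Yes

(ISBN=N41, Year=353, Shelf=26): rows 1, 8 → Title = D, D ✓
(ISBN=N42, Year=368, Shelf=26): row 2 → Title = L ✓
(ISBN=N41, Year=364, Shelf=26): rows 3, 9 → Title = J, J ✓
(ISBN=N42, Year=364, Shelf=26): rows 4, 6, 7 → Title = E, E, E ✓
(ISBN=N41, Year=368, Shelf=26): row 5 → Title = H ✓
(ISBN=N42, Year=364, Shelf=33): row 10 → Title = F ✓
Every {ISBN, Year, Shelf} value is associated with a single Title value, so {ISBN, Year, Shelf} -> Title holds.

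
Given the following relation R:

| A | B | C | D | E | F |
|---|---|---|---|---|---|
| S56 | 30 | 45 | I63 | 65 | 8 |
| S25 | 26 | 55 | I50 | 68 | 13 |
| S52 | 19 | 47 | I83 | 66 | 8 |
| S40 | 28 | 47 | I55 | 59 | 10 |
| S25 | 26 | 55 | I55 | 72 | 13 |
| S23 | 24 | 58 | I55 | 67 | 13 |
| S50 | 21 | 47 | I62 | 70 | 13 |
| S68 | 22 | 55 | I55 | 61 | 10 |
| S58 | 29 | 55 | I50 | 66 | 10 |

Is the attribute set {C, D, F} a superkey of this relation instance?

Yes

All 9 rows have distinct {C, D, F} values, so {C, D, F} → (all attributes) holds and {C, D, F} is a superkey.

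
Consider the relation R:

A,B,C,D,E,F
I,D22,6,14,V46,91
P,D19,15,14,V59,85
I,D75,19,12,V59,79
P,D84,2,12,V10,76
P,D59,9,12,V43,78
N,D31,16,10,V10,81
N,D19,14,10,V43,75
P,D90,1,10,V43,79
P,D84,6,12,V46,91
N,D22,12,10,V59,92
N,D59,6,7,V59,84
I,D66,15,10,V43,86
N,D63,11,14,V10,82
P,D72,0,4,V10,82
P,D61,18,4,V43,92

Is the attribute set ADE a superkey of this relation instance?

Yes

All 15 rows have distinct ADE values, so ADE → (all attributes) holds and ADE is a superkey.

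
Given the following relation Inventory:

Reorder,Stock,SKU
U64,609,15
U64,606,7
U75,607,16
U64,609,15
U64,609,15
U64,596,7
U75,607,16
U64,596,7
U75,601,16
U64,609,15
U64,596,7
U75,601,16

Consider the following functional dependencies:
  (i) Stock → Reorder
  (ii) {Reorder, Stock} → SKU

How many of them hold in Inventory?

(i) Stock → Reorder: every LHS value maps to a single RHS value — holds.
(ii) {Reorder, Stock} → SKU: every LHS value maps to a single RHS value — holds.
2 of the 2 dependencies hold.

2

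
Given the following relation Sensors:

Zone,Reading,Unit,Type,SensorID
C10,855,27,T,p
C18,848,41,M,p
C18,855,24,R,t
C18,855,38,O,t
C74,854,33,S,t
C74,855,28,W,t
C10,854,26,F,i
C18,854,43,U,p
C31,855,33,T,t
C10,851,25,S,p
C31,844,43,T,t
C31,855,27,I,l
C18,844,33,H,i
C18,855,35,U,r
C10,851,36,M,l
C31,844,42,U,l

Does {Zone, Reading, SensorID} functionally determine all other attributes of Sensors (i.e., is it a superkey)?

Two distinct rows share (Zone=C18, Reading=855, SensorID=t), so {Zone, Reading, SensorID} does not determine every attribute — not a superkey.

No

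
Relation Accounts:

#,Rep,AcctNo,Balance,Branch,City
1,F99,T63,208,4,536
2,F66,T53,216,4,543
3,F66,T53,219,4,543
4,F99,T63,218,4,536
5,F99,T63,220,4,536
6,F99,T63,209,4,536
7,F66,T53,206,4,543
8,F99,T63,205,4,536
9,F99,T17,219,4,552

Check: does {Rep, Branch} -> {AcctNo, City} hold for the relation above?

(Rep=F99, Branch=4): rows 1, 4, 5, 6, 8, 9 → {AcctNo,City} takes values {(T63, 536), (T17, 552)} — violation
(Rep=F66, Branch=4): rows 2, 3, 7 → {AcctNo,City} = (T53, 543), (T53, 543), (T53, 543) ✓
Two rows agree on {Rep, Branch} but differ on {AcctNo, City}, so {Rep, Branch} -> {AcctNo, City} does not hold.

No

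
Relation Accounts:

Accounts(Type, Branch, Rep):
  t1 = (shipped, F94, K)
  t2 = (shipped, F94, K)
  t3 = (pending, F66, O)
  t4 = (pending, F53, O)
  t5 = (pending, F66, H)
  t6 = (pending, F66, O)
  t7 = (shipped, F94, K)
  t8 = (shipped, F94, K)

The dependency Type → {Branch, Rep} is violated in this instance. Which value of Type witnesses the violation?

pending

Type=shipped: rows 1, 2, 7, 8 → {Branch,Rep} = (F94, K), (F94, K), (F94, K), (F94, K) ✓
Type=pending: rows 3, 4, 5, 6 → {Branch,Rep} takes values {(F66, O), (F53, O), (F66, H)} — violation
The only Type value with inconsistent RHS is Type=pending.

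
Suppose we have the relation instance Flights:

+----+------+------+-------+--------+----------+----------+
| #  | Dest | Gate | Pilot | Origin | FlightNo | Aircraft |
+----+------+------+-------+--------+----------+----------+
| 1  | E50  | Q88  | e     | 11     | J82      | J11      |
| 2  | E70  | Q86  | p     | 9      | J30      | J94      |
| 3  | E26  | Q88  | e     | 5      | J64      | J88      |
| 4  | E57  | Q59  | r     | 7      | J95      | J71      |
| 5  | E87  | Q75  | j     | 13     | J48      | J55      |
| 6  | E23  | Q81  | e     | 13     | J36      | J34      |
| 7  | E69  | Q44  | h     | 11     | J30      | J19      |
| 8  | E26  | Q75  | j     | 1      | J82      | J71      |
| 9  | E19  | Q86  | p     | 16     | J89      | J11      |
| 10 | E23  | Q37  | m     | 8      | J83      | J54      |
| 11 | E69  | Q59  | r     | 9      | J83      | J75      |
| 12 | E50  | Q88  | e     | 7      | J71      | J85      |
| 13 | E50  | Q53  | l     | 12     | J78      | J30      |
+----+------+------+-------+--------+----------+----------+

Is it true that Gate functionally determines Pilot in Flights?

Yes

Gate=Q88: rows 1, 3, 12 → Pilot = e, e, e ✓
Gate=Q86: rows 2, 9 → Pilot = p, p ✓
Gate=Q59: rows 4, 11 → Pilot = r, r ✓
Gate=Q75: rows 5, 8 → Pilot = j, j ✓
Gate=Q81: row 6 → Pilot = e ✓
Gate=Q44: row 7 → Pilot = h ✓
Gate=Q37: row 10 → Pilot = m ✓
Gate=Q53: row 13 → Pilot = l ✓
Every Gate value is associated with a single Pilot value, so Gate → Pilot holds.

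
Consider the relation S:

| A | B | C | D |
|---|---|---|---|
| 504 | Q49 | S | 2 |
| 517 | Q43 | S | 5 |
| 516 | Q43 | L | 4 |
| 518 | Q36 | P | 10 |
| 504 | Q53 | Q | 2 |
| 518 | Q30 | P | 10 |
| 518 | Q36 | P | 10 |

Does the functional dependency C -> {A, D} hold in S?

C=S: 2 rows → {A,D} takes values {(504, 2), (517, 5)} — violation
C=L: 1 row → {A,D} = (516, 4) ✓
C=P: 3 rows → {A,D} = (518, 10), (518, 10), (518, 10) ✓
C=Q: 1 row → {A,D} = (504, 2) ✓
Two rows agree on C but differ on {A, D}, so C -> {A, D} does not hold.

No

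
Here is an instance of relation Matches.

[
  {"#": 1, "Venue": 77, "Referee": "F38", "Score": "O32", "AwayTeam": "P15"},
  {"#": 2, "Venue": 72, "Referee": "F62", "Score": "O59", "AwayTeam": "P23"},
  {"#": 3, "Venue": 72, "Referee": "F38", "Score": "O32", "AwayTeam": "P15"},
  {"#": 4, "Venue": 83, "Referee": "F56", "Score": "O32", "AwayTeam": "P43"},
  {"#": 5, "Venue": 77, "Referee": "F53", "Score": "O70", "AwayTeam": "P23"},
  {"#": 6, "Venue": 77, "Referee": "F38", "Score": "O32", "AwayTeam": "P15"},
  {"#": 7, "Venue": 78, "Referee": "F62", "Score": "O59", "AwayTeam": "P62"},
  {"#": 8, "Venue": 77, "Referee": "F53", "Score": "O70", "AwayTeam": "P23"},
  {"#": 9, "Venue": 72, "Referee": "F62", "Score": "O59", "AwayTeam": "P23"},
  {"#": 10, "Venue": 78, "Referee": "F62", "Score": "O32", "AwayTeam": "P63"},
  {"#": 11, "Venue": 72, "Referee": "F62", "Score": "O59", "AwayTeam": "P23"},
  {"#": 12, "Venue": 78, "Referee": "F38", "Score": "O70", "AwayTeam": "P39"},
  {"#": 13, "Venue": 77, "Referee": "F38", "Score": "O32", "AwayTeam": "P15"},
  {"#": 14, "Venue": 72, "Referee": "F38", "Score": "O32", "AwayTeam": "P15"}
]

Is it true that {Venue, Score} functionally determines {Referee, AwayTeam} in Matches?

Yes

(Venue=77, Score=O32): rows 1, 6, 13 → {Referee,AwayTeam} = (F38, P15), (F38, P15), (F38, P15) ✓
(Venue=72, Score=O59): rows 2, 9, 11 → {Referee,AwayTeam} = (F62, P23), (F62, P23), (F62, P23) ✓
(Venue=72, Score=O32): rows 3, 14 → {Referee,AwayTeam} = (F38, P15), (F38, P15) ✓
(Venue=83, Score=O32): row 4 → {Referee,AwayTeam} = (F56, P43) ✓
(Venue=77, Score=O70): rows 5, 8 → {Referee,AwayTeam} = (F53, P23), (F53, P23) ✓
(Venue=78, Score=O59): row 7 → {Referee,AwayTeam} = (F62, P62) ✓
(Venue=78, Score=O32): row 10 → {Referee,AwayTeam} = (F62, P63) ✓
(Venue=78, Score=O70): row 12 → {Referee,AwayTeam} = (F38, P39) ✓
Every {Venue, Score} value is associated with a single {Referee, AwayTeam} value, so {Venue, Score} -> {Referee, AwayTeam} holds.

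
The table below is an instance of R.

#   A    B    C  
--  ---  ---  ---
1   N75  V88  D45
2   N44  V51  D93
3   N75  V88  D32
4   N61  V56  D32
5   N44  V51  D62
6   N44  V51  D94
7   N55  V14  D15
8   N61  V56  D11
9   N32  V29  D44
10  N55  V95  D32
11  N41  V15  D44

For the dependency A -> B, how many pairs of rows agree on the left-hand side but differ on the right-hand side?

1

A=N75: all 2 rows agree on B — 0 pairs.
A=N44: all 3 rows agree on B — 0 pairs.
A=N61: all 2 rows agree on B — 0 pairs.
A=N55: violating pairs (7,10) — 1 pair.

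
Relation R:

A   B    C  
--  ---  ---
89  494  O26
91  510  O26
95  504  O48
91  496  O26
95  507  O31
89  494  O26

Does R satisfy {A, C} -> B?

(A=89, C=O26): 2 rows → B = 494, 494 ✓
(A=91, C=O26): 2 rows → B takes values {510, 496} — violation
(A=95, C=O48): 1 row → B = 504 ✓
(A=95, C=O31): 1 row → B = 507 ✓
Two rows agree on {A, C} but differ on B, so {A, C} -> B does not hold.

No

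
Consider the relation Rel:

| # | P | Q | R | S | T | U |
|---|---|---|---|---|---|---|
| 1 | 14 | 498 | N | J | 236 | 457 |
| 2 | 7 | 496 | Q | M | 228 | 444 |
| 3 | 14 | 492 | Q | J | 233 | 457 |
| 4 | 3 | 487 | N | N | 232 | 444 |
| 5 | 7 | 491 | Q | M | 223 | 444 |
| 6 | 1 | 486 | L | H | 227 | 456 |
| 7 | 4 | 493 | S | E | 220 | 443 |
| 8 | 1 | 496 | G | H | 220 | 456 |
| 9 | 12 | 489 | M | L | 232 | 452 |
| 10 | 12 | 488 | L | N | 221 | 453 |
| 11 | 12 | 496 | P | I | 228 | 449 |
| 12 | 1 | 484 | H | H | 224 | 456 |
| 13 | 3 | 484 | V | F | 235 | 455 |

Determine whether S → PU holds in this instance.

No

S=J: rows 1, 3 → {P,U} = (14, 457), (14, 457) ✓
S=M: rows 2, 5 → {P,U} = (7, 444), (7, 444) ✓
S=N: rows 4, 10 → {P,U} takes values {(3, 444), (12, 453)} — violation
S=H: rows 6, 8, 12 → {P,U} = (1, 456), (1, 456), (1, 456) ✓
S=E: row 7 → {P,U} = (4, 443) ✓
S=L: row 9 → {P,U} = (12, 452) ✓
S=I: row 11 → {P,U} = (12, 449) ✓
S=F: row 13 → {P,U} = (3, 455) ✓
Two rows agree on S but differ on PU, so S → PU does not hold.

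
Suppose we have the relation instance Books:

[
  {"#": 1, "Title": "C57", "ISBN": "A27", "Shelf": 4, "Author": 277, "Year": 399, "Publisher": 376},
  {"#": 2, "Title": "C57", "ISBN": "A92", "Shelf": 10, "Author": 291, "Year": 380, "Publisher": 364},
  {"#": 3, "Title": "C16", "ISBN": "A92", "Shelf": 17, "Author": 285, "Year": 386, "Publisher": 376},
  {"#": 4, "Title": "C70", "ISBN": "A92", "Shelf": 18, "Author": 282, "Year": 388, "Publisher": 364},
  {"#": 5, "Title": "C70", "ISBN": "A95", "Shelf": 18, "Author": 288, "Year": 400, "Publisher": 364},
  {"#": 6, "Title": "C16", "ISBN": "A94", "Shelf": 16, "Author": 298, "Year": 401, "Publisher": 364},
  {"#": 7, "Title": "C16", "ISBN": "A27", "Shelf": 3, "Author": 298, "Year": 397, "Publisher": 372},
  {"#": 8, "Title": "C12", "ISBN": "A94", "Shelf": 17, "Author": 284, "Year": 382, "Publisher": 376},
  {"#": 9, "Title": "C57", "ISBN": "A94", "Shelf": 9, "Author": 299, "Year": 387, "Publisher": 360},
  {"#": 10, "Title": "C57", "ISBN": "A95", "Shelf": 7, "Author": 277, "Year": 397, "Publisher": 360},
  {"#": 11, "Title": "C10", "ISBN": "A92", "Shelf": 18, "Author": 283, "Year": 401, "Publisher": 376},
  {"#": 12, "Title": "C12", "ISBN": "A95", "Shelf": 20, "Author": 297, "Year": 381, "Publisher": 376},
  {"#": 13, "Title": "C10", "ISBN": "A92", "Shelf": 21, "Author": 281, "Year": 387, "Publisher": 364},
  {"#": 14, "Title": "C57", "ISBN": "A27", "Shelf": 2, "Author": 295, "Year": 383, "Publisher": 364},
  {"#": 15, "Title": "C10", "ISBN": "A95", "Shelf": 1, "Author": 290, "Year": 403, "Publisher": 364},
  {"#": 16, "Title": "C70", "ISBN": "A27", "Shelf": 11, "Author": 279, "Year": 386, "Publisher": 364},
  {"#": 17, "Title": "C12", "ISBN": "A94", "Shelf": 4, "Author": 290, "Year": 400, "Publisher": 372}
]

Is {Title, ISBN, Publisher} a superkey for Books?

All 17 rows have distinct {Title, ISBN, Publisher} values, so {Title, ISBN, Publisher} → (all attributes) holds and {Title, ISBN, Publisher} is a superkey.

Yes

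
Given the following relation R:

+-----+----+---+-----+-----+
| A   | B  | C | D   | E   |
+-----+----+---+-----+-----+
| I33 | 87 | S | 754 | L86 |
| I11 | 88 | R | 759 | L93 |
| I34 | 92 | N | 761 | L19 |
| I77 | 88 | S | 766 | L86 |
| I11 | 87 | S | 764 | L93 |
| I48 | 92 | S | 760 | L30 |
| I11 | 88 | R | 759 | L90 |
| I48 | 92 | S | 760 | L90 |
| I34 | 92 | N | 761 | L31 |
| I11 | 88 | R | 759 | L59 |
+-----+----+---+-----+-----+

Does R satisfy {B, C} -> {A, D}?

No

(B=87, C=S): 2 rows → {A,D} takes values {(I33, 754), (I11, 764)} — violation
(B=88, C=R): 3 rows → {A,D} = (I11, 759), (I11, 759), (I11, 759) ✓
(B=92, C=N): 2 rows → {A,D} = (I34, 761), (I34, 761) ✓
(B=88, C=S): 1 row → {A,D} = (I77, 766) ✓
(B=92, C=S): 2 rows → {A,D} = (I48, 760), (I48, 760) ✓
Two rows agree on {B, C} but differ on {A, D}, so {B, C} -> {A, D} does not hold.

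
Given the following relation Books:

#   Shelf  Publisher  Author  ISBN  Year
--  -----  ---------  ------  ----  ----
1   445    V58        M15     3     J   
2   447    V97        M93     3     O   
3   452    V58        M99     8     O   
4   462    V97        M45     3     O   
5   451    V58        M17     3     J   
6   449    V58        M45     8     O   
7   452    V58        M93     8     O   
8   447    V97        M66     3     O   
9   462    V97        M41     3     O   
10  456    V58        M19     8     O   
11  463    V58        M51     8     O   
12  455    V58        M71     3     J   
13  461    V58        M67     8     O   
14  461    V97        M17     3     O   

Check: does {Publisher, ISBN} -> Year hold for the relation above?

Yes

(Publisher=V58, ISBN=3): rows 1, 5, 12 → Year = J, J, J ✓
(Publisher=V97, ISBN=3): rows 2, 4, 8, 9, 14 → Year = O, O, O, O, O ✓
(Publisher=V58, ISBN=8): rows 3, 6, 7, 10, 11, 13 → Year = O, O, O, O, O, O ✓
Every {Publisher, ISBN} value is associated with a single Year value, so {Publisher, ISBN} -> Year holds.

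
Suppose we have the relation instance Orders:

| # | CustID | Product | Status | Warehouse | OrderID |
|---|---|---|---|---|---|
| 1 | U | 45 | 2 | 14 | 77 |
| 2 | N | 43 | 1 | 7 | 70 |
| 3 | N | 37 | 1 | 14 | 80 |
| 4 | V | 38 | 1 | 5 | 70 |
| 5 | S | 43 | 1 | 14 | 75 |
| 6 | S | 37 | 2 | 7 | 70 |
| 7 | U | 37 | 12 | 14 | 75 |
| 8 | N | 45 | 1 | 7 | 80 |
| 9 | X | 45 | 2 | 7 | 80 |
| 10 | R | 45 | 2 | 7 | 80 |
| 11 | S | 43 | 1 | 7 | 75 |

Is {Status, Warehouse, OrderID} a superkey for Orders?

No

Rows 9 and 10 have the same {Status, Warehouse, OrderID} value (Status=2, Warehouse=7, OrderID=80) but are distinct tuples, so {Status, Warehouse, OrderID} does not determine every attribute — not a superkey.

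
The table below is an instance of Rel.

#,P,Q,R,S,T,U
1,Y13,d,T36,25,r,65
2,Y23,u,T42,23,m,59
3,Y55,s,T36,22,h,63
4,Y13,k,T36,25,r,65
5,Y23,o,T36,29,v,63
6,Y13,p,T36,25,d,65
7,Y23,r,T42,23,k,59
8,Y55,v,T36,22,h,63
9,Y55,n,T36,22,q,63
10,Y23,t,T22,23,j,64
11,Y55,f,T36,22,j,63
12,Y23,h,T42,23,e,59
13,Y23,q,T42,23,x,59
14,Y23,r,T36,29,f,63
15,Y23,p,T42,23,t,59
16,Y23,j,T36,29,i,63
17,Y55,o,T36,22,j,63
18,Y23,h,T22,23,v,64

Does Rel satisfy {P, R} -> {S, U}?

Yes

(P=Y13, R=T36): rows 1, 4, 6 → {S,U} = (25, 65), (25, 65), (25, 65) ✓
(P=Y23, R=T42): rows 2, 7, 12, 13, 15 → {S,U} = (23, 59), (23, 59), (23, 59), (23, 59), (23, 59) ✓
(P=Y55, R=T36): rows 3, 8, 9, 11, 17 → {S,U} = (22, 63), (22, 63), (22, 63), (22, 63), (22, 63) ✓
(P=Y23, R=T36): rows 5, 14, 16 → {S,U} = (29, 63), (29, 63), (29, 63) ✓
(P=Y23, R=T22): rows 10, 18 → {S,U} = (23, 64), (23, 64) ✓
Every {P, R} value is associated with a single {S, U} value, so {P, R} -> {S, U} holds.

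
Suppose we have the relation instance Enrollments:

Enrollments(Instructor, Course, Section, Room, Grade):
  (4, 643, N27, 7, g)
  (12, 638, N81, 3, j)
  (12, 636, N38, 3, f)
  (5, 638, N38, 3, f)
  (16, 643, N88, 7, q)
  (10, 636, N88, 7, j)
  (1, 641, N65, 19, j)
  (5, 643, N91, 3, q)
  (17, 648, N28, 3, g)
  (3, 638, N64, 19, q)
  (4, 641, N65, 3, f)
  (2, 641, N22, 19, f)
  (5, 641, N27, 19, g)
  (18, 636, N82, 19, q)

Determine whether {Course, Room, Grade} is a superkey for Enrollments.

All 14 rows have distinct {Course, Room, Grade} values, so {Course, Room, Grade} → (all attributes) holds and {Course, Room, Grade} is a superkey.

Yes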